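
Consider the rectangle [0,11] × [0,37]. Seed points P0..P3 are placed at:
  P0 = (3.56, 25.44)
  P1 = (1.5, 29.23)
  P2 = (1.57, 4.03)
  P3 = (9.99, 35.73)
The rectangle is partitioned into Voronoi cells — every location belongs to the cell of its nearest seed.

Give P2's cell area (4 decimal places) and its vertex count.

1. box [0,11]×[0,37]: [(0, 0) (11, 0) (11, 37) (0, 37)]
2. ⊥bis P2·P0 via (2.565,14.735): [(0, 14.9734) (0, 0) (11, 0) (11, 13.951)]  |A|=159.0842
3. ⊥bis P2·P1 via (1.535,16.63): [(0, 14.9734) (0, 0) (11, 0) (11, 13.951)]  |A|=159.0842
4. ⊥bis P2·P3 via (5.78,19.88): [(0, 14.9734) (0, 0) (11, 0) (11, 13.951)]  |A|=159.0842
5. canonical 4-gon: [(0, 14.9734) (0, 0) (11, 0) (11, 13.951)]
6. shoelace: 159.0842

Area of P2's cell: 159.0842 (4 vertices)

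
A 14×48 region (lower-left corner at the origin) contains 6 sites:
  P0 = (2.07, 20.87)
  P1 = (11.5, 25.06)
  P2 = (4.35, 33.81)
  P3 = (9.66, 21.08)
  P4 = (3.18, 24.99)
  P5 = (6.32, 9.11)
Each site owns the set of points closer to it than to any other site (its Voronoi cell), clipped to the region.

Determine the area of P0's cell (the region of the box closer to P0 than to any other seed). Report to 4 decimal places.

1. box [0,14]×[0,48]: [(0, 0) (14, 0) (14, 48) (0, 48)]
2. ⊥bis P0·P1 via (6.785,22.965): [(0, 38.2353) (0, 0) (14, 0) (14, 6.7269)]  |A|=314.7357
3. ⊥bis P0·P2 via (3.21,27.34): [(4.9796, 27.0282) (0, 27.9056) (0, 0) (14, 0) (14, 6.7269)]  |A|=289.0167
4. ⊥bis P0·P3 via (5.865,20.975): [(5.7452, 25.3052) (4.9796, 27.0282) (0, 27.9056) (0, 0) (6.4453, 0)]  |A|=165.6658
5. ⊥bis P0·P4 via (2.625,22.93): [(5.8348, 22.0652) (0, 23.6372) (0, 0) (6.4453, 0)]  |A|=140.0685
6. ⊥bis P0·P5 via (4.195,14.99): [(6.0124, 15.6468) (5.8348, 22.0652) (0, 23.6372) (0, 13.4739)]  |A|=49.1385
7. canonical 4-gon: [(6.0124, 15.6468) (5.8348, 22.0652) (0, 23.6372) (0, 13.4739)]
8. shoelace: 49.1385

Area of P0's cell: 49.1385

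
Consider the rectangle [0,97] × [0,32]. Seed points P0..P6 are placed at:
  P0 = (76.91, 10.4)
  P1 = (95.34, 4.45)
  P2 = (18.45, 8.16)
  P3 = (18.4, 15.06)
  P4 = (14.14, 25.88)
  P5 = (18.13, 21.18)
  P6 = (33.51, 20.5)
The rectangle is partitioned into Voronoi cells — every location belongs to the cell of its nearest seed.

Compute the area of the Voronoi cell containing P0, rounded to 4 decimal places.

Area of P0's cell: 1073.7723

1. box [0,97]×[0,32]: [(0, 0) (97, 0) (97, 32) (0, 32)]
2. ⊥bis P0·P1 via (86.125,7.425): [(0, 0) (83.7279, 0) (94.0589, 32) (0, 32)]  |A|=2844.5882
3. ⊥bis P0·P2 via (47.68,9.28): [(48.0356, 0) (83.7279, 0) (94.0589, 32) (46.8094, 32)]  |A|=1327.0678
4. ⊥bis P0·P3 via (47.655,12.73): [(47.5826, 11.8213) (48.0356, 0) (83.7279, 0) (94.0589, 32) (49.1897, 32)]  |A|=1303.052
5. ⊥bis P0·P4 via (45.525,18.14): [(47.5826, 11.8213) (48.0356, 0) (83.7279, 0) (94.0589, 32) (49.1897, 32)]  |A|=1303.052
6. ⊥bis P0·P5 via (47.52,15.79): [(48.1894, 19.4402) (47.5826, 11.8213) (48.0356, 0) (83.7279, 0) (94.0589, 32) (50.4928, 32)]  |A|=1294.8687
7. ⊥bis P0·P6 via (55.21,15.45): [(51.6145, 0) (83.7279, 0) (94.0589, 32) (59.0615, 32)]  |A|=1073.7723
8. canonical 4-gon: [(51.6145, 0) (83.7279, 0) (94.0589, 32) (59.0615, 32)]
9. shoelace: 1073.7723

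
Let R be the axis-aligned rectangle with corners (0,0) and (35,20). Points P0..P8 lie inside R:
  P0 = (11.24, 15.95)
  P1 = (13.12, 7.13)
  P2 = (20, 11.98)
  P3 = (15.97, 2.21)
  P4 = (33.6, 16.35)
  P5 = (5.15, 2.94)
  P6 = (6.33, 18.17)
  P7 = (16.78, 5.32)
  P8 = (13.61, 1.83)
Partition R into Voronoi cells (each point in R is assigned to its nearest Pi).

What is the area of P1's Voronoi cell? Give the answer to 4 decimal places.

1. box [0,35]×[0,20]: [(0, 0) (35, 0) (35, 20) (0, 20)]
2. ⊥bis P1·P0 via (12.18,11.54): [(0, 8.9438) (0, 0) (35, 0) (35, 16.4041)]  |A|=443.5889
3. ⊥bis P1·P2 via (16.56,9.555): [(14.7713, 12.0923) (0, 8.9438) (0, 0) (23.2957, 0)]  |A|=206.9059
4. ⊥bis P1·P3 via (14.545,4.67): [(18.4209, 6.9152) (14.7713, 12.0923) (0, 8.9438) (0, 0) (6.4831, 0)]  |A|=148.7746
5. ⊥bis P1·P4 via (23.36,11.74): [(18.4209, 6.9152) (14.7713, 12.0923) (0, 8.9438) (0, 0) (6.4831, 0)]  |A|=148.7746
6. ⊥bis P1·P5 via (9.135,5.035): [(10.545, 2.3529) (18.4209, 6.9152) (14.7713, 12.0923) (6.3666, 10.3009)]  |A|=65.8553
7. ⊥bis P1·P6 via (9.725,12.65): [(10.545, 2.3529) (18.4209, 6.9152) (14.7713, 12.0923) (6.3666, 10.3009)]  |A|=65.8553
8. ⊥bis P1·P7 via (14.95,6.225): [(10.545, 2.3529) (14.0349, 4.3745) (16.5816, 9.5243) (14.7713, 12.0923) (6.3666, 10.3009)]  |A|=57.7968
9. ⊥bis P1·P8 via (13.365,4.48): [(9.6093, 4.1328) (14.1216, 4.55) (16.5816, 9.5243) (14.7713, 12.0923) (6.3666, 10.3009)]  |A|=53.3676
10. canonical 5-gon: [(9.6093, 4.1328) (14.1216, 4.55) (16.5816, 9.5243) (14.7713, 12.0923) (6.3666, 10.3009)]
11. shoelace: 53.3676

Area of P1's cell: 53.3676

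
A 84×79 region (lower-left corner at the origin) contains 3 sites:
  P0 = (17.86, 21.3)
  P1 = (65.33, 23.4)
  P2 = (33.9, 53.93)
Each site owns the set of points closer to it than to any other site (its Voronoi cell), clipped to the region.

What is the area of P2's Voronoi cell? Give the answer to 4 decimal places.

Area of P2's cell: 2752.3218

1. box [0,84]×[0,79]: [(0, 0) (84, 0) (84, 79) (0, 79)]
2. ⊥bis P2·P0 via (25.88,37.615): [(0, 50.3369) (84, 9.0448) (84, 79) (0, 79)]  |A|=4141.968
3. ⊥bis P2·P1 via (49.615,38.665): [(0, 50.3369) (41.254, 30.0576) (84, 74.0636) (84, 79) (0, 79)]  |A|=2752.3218
4. canonical 5-gon: [(0, 50.3369) (41.254, 30.0576) (84, 74.0636) (84, 79) (0, 79)]
5. shoelace: 2752.3218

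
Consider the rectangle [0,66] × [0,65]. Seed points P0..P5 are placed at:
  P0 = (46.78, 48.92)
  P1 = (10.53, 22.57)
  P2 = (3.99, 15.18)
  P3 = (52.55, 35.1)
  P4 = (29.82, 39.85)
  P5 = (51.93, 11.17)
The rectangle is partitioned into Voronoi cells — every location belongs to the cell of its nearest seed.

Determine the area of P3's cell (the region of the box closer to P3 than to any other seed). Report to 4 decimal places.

1. box [0,66]×[0,65]: [(0, 0) (66, 0) (66, 65) (0, 65)]
2. ⊥bis P3·P0 via (49.665,42.01): [(0, 21.2743) (0, 0) (66, 0) (66, 48.83)]  |A|=2313.444
3. ⊥bis P3·P1 via (31.54,28.835): [(30.053, 33.8218) (40.1383, 0) (66, 0) (66, 48.83)]  |A|=1314.9905
4. ⊥bis P3·P2 via (28.27,25.14): [(30.053, 33.8218) (40.1383, 0) (66, 0) (66, 48.83)]  |A|=1314.9905
5. ⊥bis P3·P4 via (41.185,37.475): [(41.4127, 38.5646) (36.1493, 13.3776) (40.1383, 0) (66, 0) (66, 48.83)]  |A|=1184.4141
6. ⊥bis P3·P5 via (52.24,23.135): [(41.4127, 38.5646) (38.264, 23.4971) (66, 22.7785) (66, 48.83)]  |A|=530.3559
7. canonical 4-gon: [(41.4127, 38.5646) (38.264, 23.4971) (66, 22.7785) (66, 48.83)]
8. shoelace: 530.3559

Area of P3's cell: 530.3559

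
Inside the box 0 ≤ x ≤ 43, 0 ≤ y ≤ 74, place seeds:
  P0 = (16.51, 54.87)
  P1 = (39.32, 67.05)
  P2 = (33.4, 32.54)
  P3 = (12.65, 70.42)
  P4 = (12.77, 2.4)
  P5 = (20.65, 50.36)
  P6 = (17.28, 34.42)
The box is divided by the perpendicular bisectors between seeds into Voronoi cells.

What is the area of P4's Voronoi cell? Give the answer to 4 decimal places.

Area of P4's cell: 648.4649

1. box [0,43]×[0,74]: [(0, 0) (43, 0) (43, 74) (0, 74)]
2. ⊥bis P4·P0 via (14.64,28.635): [(0, 29.6785) (0, 0) (43, 0) (43, 26.6135)]  |A|=1210.2792
3. ⊥bis P4·P1 via (26.045,34.725): [(0, 29.6785) (0, 0) (43, 0) (43, 26.6135)]  |A|=1210.2792
4. ⊥bis P4·P2 via (23.085,17.47): [(5.8587, 29.2609) (0, 29.6785) (0, 0) (43, 0) (43, 3.8387)]  |A|=787.3364
5. ⊥bis P4·P3 via (12.71,36.41): [(5.8587, 29.2609) (0, 29.6785) (0, 0) (43, 0) (43, 3.8387)]  |A|=787.3364
6. ⊥bis P4·P5 via (16.71,26.38): [(7.9696, 27.8161) (0, 29.1255) (0, 0) (43, 0) (43, 3.8387)]  |A|=781.3411
7. ⊥bis P4·P6 via (15.025,18.41): [(23.4442, 17.2242) (0, 20.5263) (0, 0) (43, 0) (43, 3.8387)]  |A|=648.4649
8. canonical 5-gon: [(23.4442, 17.2242) (0, 20.5263) (0, 0) (43, 0) (43, 3.8387)]
9. shoelace: 648.4649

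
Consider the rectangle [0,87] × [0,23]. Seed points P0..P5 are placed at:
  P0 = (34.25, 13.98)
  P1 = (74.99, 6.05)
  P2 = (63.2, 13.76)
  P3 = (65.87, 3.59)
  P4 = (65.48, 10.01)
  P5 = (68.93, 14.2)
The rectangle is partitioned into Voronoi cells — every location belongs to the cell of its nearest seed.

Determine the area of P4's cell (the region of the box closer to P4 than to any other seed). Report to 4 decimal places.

1. box [0,87]×[0,23]: [(0, 0) (87, 0) (87, 23) (0, 23)]
2. ⊥bis P4·P0 via (49.865,11.995): [(48.3402, 0) (87, 0) (87, 23) (51.264, 23)]  |A|=855.5523
3. ⊥bis P4·P1 via (70.235,8.03): [(48.3402, 0) (66.8913, 0) (76.4686, 23) (51.264, 23)]  |A|=503.1905
4. ⊥bis P4·P2 via (64.34,11.885): [(48.6374, 2.3378) (48.3402, 0) (66.8913, 0) (74.3828, 17.991)]  |A|=194.6445
5. ⊥bis P4·P3 via (65.675,6.8): [(54.8999, 6.1454) (69.8279, 7.0523) (74.3828, 17.991)]  |A|=79.5812
6. ⊥bis P4·P5 via (67.205,12.105): [(66.1418, 12.9805) (54.8999, 6.1454) (69.8279, 7.0523) (70.725, 9.2067)]  |A|=52.549
7. canonical 4-gon: [(66.1418, 12.9805) (54.8999, 6.1454) (69.8279, 7.0523) (70.725, 9.2067)]
8. shoelace: 52.549

Area of P4's cell: 52.5490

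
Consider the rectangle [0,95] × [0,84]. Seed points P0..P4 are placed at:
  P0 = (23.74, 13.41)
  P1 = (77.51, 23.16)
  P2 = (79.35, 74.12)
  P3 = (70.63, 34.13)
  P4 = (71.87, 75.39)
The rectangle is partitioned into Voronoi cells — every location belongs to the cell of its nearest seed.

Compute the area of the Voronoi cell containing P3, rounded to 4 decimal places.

Area of P3's cell: 1489.7266

1. box [0,95]×[0,84]: [(0, 0) (95, 0) (95, 84) (0, 84)]
2. ⊥bis P3·P0 via (47.185,23.77): [(57.6886, 0) (95, 0) (95, 84) (20.5703, 84)]  |A|=4693.1277
3. ⊥bis P3·P1 via (74.07,28.645): [(51.3322, 14.3847) (95, 41.7716) (95, 84) (20.5703, 84)]  |A|=3512.7364
4. ⊥bis P3·P2 via (74.99,54.125): [(29.3765, 64.0712) (51.3322, 14.3847) (95, 41.7716) (95, 49.7617)]  |A|=1647.6719
5. ⊥bis P3·P4 via (71.25,54.76): [(72.2102, 54.7311) (32.9828, 55.9101) (51.3322, 14.3847) (95, 41.7716) (95, 49.7617)]  |A|=1489.7266
6. canonical 5-gon: [(72.2102, 54.7311) (32.9828, 55.9101) (51.3322, 14.3847) (95, 41.7716) (95, 49.7617)]
7. shoelace: 1489.7266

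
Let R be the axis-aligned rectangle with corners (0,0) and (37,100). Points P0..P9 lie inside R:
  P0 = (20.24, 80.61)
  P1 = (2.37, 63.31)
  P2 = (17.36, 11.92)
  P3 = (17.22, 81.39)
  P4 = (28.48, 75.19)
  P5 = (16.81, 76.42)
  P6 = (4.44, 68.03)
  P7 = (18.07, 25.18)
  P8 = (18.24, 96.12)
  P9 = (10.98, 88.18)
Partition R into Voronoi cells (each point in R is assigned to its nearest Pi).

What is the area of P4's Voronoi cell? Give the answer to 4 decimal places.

Area of P4's cell: 544.6435

1. box [0,37]×[0,100]: [(0, 0) (37, 0) (37, 100) (0, 100)]
2. ⊥bis P4·P0 via (24.36,77.9): [(0, 40.8656) (0, 0) (37, 0) (37, 97.1165)]  |A|=2552.6696
3. ⊥bis P4·P1 via (15.425,69.25): [(16.752, 66.3336) (37, 21.8322) (37, 97.1165)]  |A|=762.1793
4. ⊥bis P4·P2 via (22.92,43.555): [(16.752, 66.3336) (27.4809, 42.7534) (37, 41.0804) (37, 97.1165)]  |A|=670.5668
5. ⊥bis P4·P3 via (22.85,78.29): [(16.752, 66.3336) (27.4809, 42.7534) (37, 41.0804) (37, 97.1165)]  |A|=670.5668
6. ⊥bis P4·P5 via (22.645,75.805): [(22.5807, 75.1949) (20.7261, 57.5991) (27.4809, 42.7534) (37, 41.0804) (37, 97.1165)]  |A|=627.5032
7. ⊥bis P4·P6 via (16.46,71.61): [(22.5807, 75.1949) (20.7261, 57.5991) (27.4809, 42.7534) (37, 41.0804) (37, 97.1165)]  |A|=627.5032
8. ⊥bis P4·P7 via (23.275,50.185): [(22.5807, 75.1949) (20.7261, 57.5991) (24.1858, 49.9954) (37, 47.328) (37, 97.1165)]  |A|=555.7616
9. ⊥bis P4·P8 via (23.36,85.655): [(32.356, 90.0563) (22.5807, 75.1949) (20.7261, 57.5991) (24.1858, 49.9954) (37, 47.328) (37, 92.3284)]  |A|=544.6435
10. ⊥bis P4·P9 via (19.73,81.685): [(32.356, 90.0563) (22.5807, 75.1949) (20.7261, 57.5991) (24.1858, 49.9954) (37, 47.328) (37, 92.3284)]  |A|=544.6435
11. canonical 6-gon: [(32.356, 90.0563) (22.5807, 75.1949) (20.7261, 57.5991) (24.1858, 49.9954) (37, 47.328) (37, 92.3284)]
12. shoelace: 544.6435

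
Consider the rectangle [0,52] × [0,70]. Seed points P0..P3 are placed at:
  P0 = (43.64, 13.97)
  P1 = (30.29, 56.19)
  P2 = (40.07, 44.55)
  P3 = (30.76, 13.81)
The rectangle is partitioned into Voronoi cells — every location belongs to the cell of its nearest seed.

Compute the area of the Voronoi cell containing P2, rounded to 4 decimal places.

Area of P2's cell: 664.8994

1. box [0,52]×[0,70]: [(0, 0) (52, 0) (52, 70) (0, 70)]
2. ⊥bis P2·P0 via (41.855,29.26): [(0, 24.3737) (52, 30.4444) (52, 70) (0, 70)]  |A|=2214.7299
3. ⊥bis P2·P1 via (35.18,50.37): [(4.9238, 24.9485) (52, 30.4444) (52, 64.5023)]  |A|=801.6588
4. ⊥bis P2·P3 via (35.415,29.18): [(16.7044, 34.8467) (37.0161, 28.6951) (52, 30.4444) (52, 64.5023)]  |A|=664.8994
5. canonical 4-gon: [(16.7044, 34.8467) (37.0161, 28.6951) (52, 30.4444) (52, 64.5023)]
6. shoelace: 664.8994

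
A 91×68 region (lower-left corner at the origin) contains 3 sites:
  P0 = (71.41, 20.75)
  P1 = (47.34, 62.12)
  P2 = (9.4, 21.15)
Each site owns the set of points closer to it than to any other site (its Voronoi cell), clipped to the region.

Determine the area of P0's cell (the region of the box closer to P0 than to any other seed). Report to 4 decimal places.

Area of P0's cell: 2283.7950

1. box [0,91]×[0,68]: [(0, 0) (91, 0) (91, 68) (0, 68)]
2. ⊥bis P0·P1 via (59.375,41.435): [(0, 6.8893) (0, 0) (91, 0) (91, 59.8351)]  |A|=3035.9613
3. ⊥bis P0·P2 via (40.405,20.95): [(40.4662, 30.4334) (40.2699, 0) (91, 0) (91, 59.8351)]  |A|=2283.795
4. canonical 4-gon: [(40.4662, 30.4334) (40.2699, 0) (91, 0) (91, 59.8351)]
5. shoelace: 2283.795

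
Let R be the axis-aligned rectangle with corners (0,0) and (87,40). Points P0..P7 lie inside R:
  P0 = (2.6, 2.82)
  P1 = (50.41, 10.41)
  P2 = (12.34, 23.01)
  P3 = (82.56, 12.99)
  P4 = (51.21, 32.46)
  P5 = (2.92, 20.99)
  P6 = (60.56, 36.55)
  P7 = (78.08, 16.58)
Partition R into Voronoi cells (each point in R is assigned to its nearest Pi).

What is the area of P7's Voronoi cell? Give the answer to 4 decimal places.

Area of P7's cell: 500.2789

1. box [0,87]×[0,40]: [(0, 0) (87, 0) (87, 40) (0, 40)]
2. ⊥bis P7·P0 via (40.34,9.7): [(42.1083, 0) (87, 0) (87, 40) (34.8163, 40)]  |A|=1941.5076
3. ⊥bis P7·P1 via (64.245,13.495): [(67.2542, 0) (87, 0) (87, 40) (58.3348, 40)]  |A|=968.2207
4. ⊥bis P7·P2 via (45.21,19.795): [(67.2542, 0) (87, 0) (87, 40) (58.3348, 40)]  |A|=968.2207
5. ⊥bis P7·P3 via (80.32,14.785): [(67.2542, 0) (68.4722, 0) (87, 23.121) (87, 40) (58.3348, 40)]  |A|=754.0297
6. ⊥bis P7·P4 via (64.645,24.52): [(62.5696, 21.0083) (67.2542, 0) (68.4722, 0) (87, 23.121) (87, 40) (73.7936, 40)]  |A|=607.2356
7. ⊥bis P7·P5 via (40.5,18.785): [(62.5696, 21.0083) (67.2542, 0) (68.4722, 0) (87, 23.121) (87, 40) (73.7936, 40)]  |A|=607.2356
8. ⊥bis P7·P6 via (69.32,26.565): [(62.6378, 20.7026) (67.2542, 0) (68.4722, 0) (87, 23.121) (87, 40) (84.6338, 40)]  |A|=500.2789
9. canonical 6-gon: [(62.6378, 20.7026) (67.2542, 0) (68.4722, 0) (87, 23.121) (87, 40) (84.6338, 40)]
10. shoelace: 500.2789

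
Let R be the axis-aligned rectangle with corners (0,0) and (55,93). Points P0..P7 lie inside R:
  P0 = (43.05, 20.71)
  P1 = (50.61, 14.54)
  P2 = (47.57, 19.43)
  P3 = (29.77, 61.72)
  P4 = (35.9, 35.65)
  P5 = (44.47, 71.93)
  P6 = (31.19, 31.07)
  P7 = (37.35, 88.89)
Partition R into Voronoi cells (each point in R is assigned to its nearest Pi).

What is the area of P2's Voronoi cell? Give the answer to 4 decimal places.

Area of P2's cell: 141.7082

1. box [0,55]×[0,93]: [(0, 0) (55, 0) (55, 93) (0, 93)]
2. ⊥bis P2·P0 via (45.31,20.07): [(39.6265, 0) (55, 0) (55, 54.2878)]  |A|=417.2979
3. ⊥bis P2·P1 via (49.09,16.985): [(43.442, 13.4738) (55, 20.6591) (55, 54.2878)]  |A|=194.3394
4. ⊥bis P2·P3 via (38.67,40.575): [(52.8011, 46.5228) (43.442, 13.4738) (55, 20.6591) (55, 47.4484)]  |A|=186.8197
5. ⊥bis P2·P4 via (41.735,27.54): [(48.8815, 32.6818) (43.442, 13.4738) (55, 20.6591) (55, 37.0839)]  |A|=141.7082
6. ⊥bis P2·P5 via (46.02,45.68): [(48.8815, 32.6818) (43.442, 13.4738) (55, 20.6591) (55, 37.0839)]  |A|=141.7082
7. ⊥bis P2·P6 via (39.38,25.25): [(48.8815, 32.6818) (43.442, 13.4738) (55, 20.6591) (55, 37.0839)]  |A|=141.7082
8. ⊥bis P2·P7 via (42.46,54.16): [(48.8815, 32.6818) (43.442, 13.4738) (55, 20.6591) (55, 37.0839)]  |A|=141.7082
9. canonical 4-gon: [(48.8815, 32.6818) (43.442, 13.4738) (55, 20.6591) (55, 37.0839)]
10. shoelace: 141.7082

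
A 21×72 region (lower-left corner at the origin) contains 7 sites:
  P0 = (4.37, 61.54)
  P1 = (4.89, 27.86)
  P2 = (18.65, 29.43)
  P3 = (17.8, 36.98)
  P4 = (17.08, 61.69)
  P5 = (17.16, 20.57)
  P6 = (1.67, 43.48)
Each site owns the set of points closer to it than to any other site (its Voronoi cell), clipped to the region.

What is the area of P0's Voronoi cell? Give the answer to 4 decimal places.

1. box [0,21]×[0,72]: [(0, 0) (21, 0) (21, 72) (0, 72)]
2. ⊥bis P0·P1 via (4.63,44.7): [(0, 44.6285) (21, 44.9527) (21, 72) (0, 72)]  |A|=571.3968
3. ⊥bis P0·P2 via (11.51,45.485): [(0, 44.6285) (9.9288, 44.7818) (21, 49.7054) (21, 72) (0, 72)]  |A|=545.088
4. ⊥bis P0·P3 via (11.085,49.26): [(0, 44.6285) (2.6912, 44.6701) (21, 54.6818) (21, 72) (0, 72)]  |A|=482.3334
5. ⊥bis P0·P4 via (10.725,61.615): [(0, 44.6285) (2.6912, 44.6701) (10.8722, 49.1436) (10.6024, 72) (0, 72)]  |A|=275.8102
6. ⊥bis P0·P5 via (10.765,41.055): [(0, 44.6285) (2.6912, 44.6701) (10.8722, 49.1436) (10.6024, 72) (0, 72)]  |A|=275.8102
7. ⊥bis P0·P6 via (3.02,52.51): [(0, 52.9615) (10.8463, 51.34) (10.6024, 72) (0, 72)]  |A|=212.7717
8. canonical 4-gon: [(0, 52.9615) (10.8463, 51.34) (10.6024, 72) (0, 72)]
9. shoelace: 212.7717

Area of P0's cell: 212.7717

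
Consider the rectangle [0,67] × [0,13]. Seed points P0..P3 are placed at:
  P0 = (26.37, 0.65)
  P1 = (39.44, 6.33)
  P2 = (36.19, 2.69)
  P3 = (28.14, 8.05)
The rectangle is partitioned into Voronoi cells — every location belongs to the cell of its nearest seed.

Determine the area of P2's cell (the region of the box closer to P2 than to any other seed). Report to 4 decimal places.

Area of P2's cell: 51.7865

1. box [0,67]×[0,13]: [(0, 0) (67, 0) (67, 13) (0, 13)]
2. ⊥bis P2·P0 via (31.28,1.67): [(31.6269, 0) (67, 0) (67, 13) (28.9263, 13)]  |A|=477.404
3. ⊥bis P2·P1 via (37.815,4.51): [(29.0675, 12.3202) (31.6269, 0) (42.8662, 0)]  |A|=69.2353
4. ⊥bis P2·P3 via (32.165,5.37): [(33.9124, 7.9944) (30.9046, 3.4771) (31.6269, 0) (42.8662, 0)]  |A|=51.7865
5. canonical 4-gon: [(33.9124, 7.9944) (30.9046, 3.4771) (31.6269, 0) (42.8662, 0)]
6. shoelace: 51.7865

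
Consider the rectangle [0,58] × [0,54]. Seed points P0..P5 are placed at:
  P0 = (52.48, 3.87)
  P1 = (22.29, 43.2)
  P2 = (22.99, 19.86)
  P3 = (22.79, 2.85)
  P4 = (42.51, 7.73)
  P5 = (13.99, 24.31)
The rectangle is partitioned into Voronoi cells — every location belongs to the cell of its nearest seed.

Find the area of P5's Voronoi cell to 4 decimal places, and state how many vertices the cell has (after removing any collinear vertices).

Area of P5's cell: 519.3599 (4 vertices)

1. box [0,58]×[0,54]: [(0, 0) (58, 0) (58, 54) (0, 54)]
2. ⊥bis P5·P0 via (33.235,14.09): [(0, 0) (25.7525, 0) (54.4291, 54) (0, 54)]  |A|=2164.9041
3. ⊥bis P5·P1 via (18.14,33.755): [(0, 41.7255) (0, 0) (25.7525, 0) (38.8465, 24.6569)]  |A|=1127.9324
4. ⊥bis P5·P2 via (18.49,22.085): [(23.1679, 31.5458) (0, 41.7255) (0, 0) (7.5702, 0)]  |A|=602.7488
5. ⊥bis P5·P3 via (18.39,13.58): [(13.2407, 11.4685) (23.1679, 31.5458) (0, 41.7255) (0, 6.0389)]  |A|=519.3599
6. ⊥bis P5·P4 via (28.25,16.02): [(13.2407, 11.4685) (23.1679, 31.5458) (0, 41.7255) (0, 6.0389)]  |A|=519.3599
7. canonical 4-gon: [(13.2407, 11.4685) (23.1679, 31.5458) (0, 41.7255) (0, 6.0389)]
8. shoelace: 519.3599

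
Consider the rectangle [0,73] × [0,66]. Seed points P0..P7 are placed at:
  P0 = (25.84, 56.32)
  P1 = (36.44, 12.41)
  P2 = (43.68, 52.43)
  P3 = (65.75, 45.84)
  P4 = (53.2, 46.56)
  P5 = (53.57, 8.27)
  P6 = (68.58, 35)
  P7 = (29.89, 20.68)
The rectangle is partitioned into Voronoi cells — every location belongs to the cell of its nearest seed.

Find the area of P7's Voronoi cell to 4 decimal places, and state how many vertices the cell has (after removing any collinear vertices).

Area of P7's cell: 1229.8291 (6 vertices)

1. box [0,73]×[0,66]: [(0, 0) (73, 0) (73, 66) (0, 66)]
2. ⊥bis P7·P0 via (27.865,38.5): [(0, 35.3335) (0, 0) (73, 0) (73, 43.629)]  |A|=2882.1313
3. ⊥bis P7·P1 via (33.165,16.545): [(66.4165, 42.8809) (0, 35.3335) (0, 0) (12.2754, 0)]  |A|=1436.5539
4. ⊥bis P7·P2 via (36.785,36.555): [(50.7638, 30.4836) (31.3857, 38.9001) (0, 35.3335) (0, 0) (12.2754, 0)]  |A|=1250.5656
5. ⊥bis P7·P3 via (47.82,33.26): [(50.1237, 29.9766) (49.3315, 31.1057) (31.3857, 38.9001) (0, 35.3335) (0, 0) (12.2754, 0)]  |A|=1250.0034
6. ⊥bis P7·P4 via (41.545,33.62): [(47.7114, 28.066) (39.6847, 35.2956) (31.3857, 38.9001) (0, 35.3335) (0, 0) (12.2754, 0)]  |A|=1229.8291
7. ⊥bis P7·P5 via (41.73,14.475): [(47.7114, 28.066) (39.6847, 35.2956) (31.3857, 38.9001) (0, 35.3335) (0, 0) (12.2754, 0)]  |A|=1229.8291
8. ⊥bis P7·P6 via (49.235,27.84): [(47.7114, 28.066) (39.6847, 35.2956) (31.3857, 38.9001) (0, 35.3335) (0, 0) (12.2754, 0)]  |A|=1229.8291
9. canonical 6-gon: [(47.7114, 28.066) (39.6847, 35.2956) (31.3857, 38.9001) (0, 35.3335) (0, 0) (12.2754, 0)]
10. shoelace: 1229.8291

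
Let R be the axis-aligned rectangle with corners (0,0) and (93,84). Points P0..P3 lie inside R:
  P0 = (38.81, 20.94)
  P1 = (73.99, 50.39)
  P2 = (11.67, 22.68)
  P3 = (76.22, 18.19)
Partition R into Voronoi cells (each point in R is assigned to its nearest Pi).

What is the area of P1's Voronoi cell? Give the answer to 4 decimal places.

1. box [0,93]×[0,84]: [(0, 0) (93, 0) (93, 84) (0, 84)]
2. ⊥bis P1·P0 via (56.4,35.665): [(86.256, 0) (93, 0) (93, 84) (15.9376, 84)]  |A|=3519.8668
3. ⊥bis P1·P2 via (42.83,36.535): [(28.2817, 69.2541) (86.256, 0) (93, 0) (93, 84) (21.7251, 84)]  |A|=3477.1961
4. ⊥bis P1·P3 via (75.105,34.29): [(28.2817, 69.2541) (58.513, 33.1409) (93, 35.5293) (93, 84) (21.7251, 84)]  |A|=2752.7946
5. canonical 5-gon: [(28.2817, 69.2541) (58.513, 33.1409) (93, 35.5293) (93, 84) (21.7251, 84)]
6. shoelace: 2752.7946

Area of P1's cell: 2752.7946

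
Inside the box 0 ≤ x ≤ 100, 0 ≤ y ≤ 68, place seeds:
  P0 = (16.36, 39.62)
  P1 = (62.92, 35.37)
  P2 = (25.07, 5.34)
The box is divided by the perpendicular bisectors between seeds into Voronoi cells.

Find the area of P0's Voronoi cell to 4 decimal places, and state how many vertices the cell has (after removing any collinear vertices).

Area of P0's cell: 1851.0304 (4 vertices)

1. box [0,100]×[0,68]: [(0, 0) (100, 0) (100, 68) (0, 68)]
2. ⊥bis P0·P1 via (39.64,37.495): [(0, 0) (36.2175, 0) (42.4245, 68) (0, 68)]  |A|=2673.8264
3. ⊥bis P0·P2 via (20.715,22.48): [(0, 17.2166) (38.6862, 27.0462) (42.4245, 68) (0, 68)]  |A|=1851.0304
4. canonical 4-gon: [(0, 17.2166) (38.6862, 27.0462) (42.4245, 68) (0, 68)]
5. shoelace: 1851.0304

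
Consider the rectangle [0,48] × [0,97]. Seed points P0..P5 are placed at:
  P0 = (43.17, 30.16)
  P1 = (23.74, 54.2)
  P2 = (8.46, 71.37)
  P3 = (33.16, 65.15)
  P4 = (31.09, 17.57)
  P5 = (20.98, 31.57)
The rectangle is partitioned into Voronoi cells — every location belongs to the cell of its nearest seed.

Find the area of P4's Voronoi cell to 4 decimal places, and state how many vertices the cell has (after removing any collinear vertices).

Area of P4's cell: 892.1232 (5 vertices)

1. box [0,48]×[0,97]: [(0, 0) (48, 0) (48, 97) (0, 97)]
2. ⊥bis P4·P0 via (37.13,23.865): [(0, 59.4909) (0, 0) (48, 0) (48, 13.4353)]  |A|=1750.23
3. ⊥bis P4·P1 via (27.415,35.885): [(25.089, 35.4183) (0, 30.384) (0, 0) (48, 0) (48, 13.4353)]  |A|=1385.0991
4. ⊥bis P4·P2 via (19.775,44.47): [(25.089, 35.4183) (0, 30.384) (0, 0) (48, 0) (48, 13.4353)]  |A|=1385.0991
5. ⊥bis P4·P3 via (32.125,41.36): [(25.089, 35.4183) (0, 30.384) (0, 0) (48, 0) (48, 13.4353)]  |A|=1385.0991
6. ⊥bis P4·P5 via (26.035,24.57): [(31.9462, 28.8388) (0, 5.769) (0, 0) (48, 0) (48, 13.4353)]  |A|=892.1232
7. canonical 5-gon: [(31.9462, 28.8388) (0, 5.769) (0, 0) (48, 0) (48, 13.4353)]
8. shoelace: 892.1232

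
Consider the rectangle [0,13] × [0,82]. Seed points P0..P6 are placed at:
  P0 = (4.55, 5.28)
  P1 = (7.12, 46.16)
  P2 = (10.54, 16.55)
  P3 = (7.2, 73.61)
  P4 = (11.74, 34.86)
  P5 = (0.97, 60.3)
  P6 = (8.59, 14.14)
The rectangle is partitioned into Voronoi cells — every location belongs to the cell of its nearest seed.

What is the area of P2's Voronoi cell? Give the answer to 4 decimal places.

Area of P2's cell: 106.3935

1. box [0,13]×[0,82]: [(0, 0) (13, 0) (13, 82) (0, 82)]
2. ⊥bis P2·P0 via (7.545,10.915): [(0, 14.9252) (13, 8.0157) (13, 82) (0, 82)]  |A|=916.8846
3. ⊥bis P2·P1 via (8.83,31.355): [(0, 30.3351) (0, 14.9252) (13, 8.0157) (13, 31.8366)]  |A|=255.001
4. ⊥bis P2·P3 via (8.87,45.08): [(0, 30.3351) (0, 14.9252) (13, 8.0157) (13, 31.8366)]  |A|=255.001
5. ⊥bis P2·P4 via (11.14,25.705): [(0, 26.4351) (0, 14.9252) (13, 8.0157) (13, 25.5831)]  |A|=189.0028
6. ⊥bis P2·P5 via (5.755,38.425): [(0, 26.4351) (0, 14.9252) (13, 8.0157) (13, 25.5831)]  |A|=189.0028
7. ⊥bis P2·P6 via (9.565,15.345): [(0, 26.4351) (0, 23.0843) (13, 12.5656) (13, 25.5831)]  |A|=106.3935
8. canonical 4-gon: [(0, 26.4351) (0, 23.0843) (13, 12.5656) (13, 25.5831)]
9. shoelace: 106.3935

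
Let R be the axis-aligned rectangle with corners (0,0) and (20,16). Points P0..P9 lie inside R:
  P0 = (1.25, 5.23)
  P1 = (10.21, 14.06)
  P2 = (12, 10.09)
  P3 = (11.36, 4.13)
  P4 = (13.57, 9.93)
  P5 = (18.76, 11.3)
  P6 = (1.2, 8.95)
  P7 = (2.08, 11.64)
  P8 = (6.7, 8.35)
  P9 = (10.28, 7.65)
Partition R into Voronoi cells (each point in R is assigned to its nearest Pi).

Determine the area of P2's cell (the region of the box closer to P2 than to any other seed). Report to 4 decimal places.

1. box [0,20]×[0,16]: [(0, 0) (20, 0) (20, 16) (0, 16)]
2. ⊥bis P2·P0 via (6.625,7.66): [(10.088, 0) (20, 0) (20, 16) (2.8545, 16)]  |A|=216.4594
3. ⊥bis P2·P1 via (11.105,12.075): [(5.7256, 9.6495) (10.088, 0) (20, 0) (20, 16) (19.8102, 16)]  |A|=162.6211
4. ⊥bis P2·P3 via (11.68,7.11): [(5.7256, 9.6495) (6.6284, 7.6525) (20, 6.2166) (20, 16) (19.8102, 16)]  |A|=83.1329
5. ⊥bis P2·P4 via (12.785,10.01): [(13.0865, 12.9684) (5.7256, 9.6495) (6.6284, 7.6525) (12.4807, 7.024)]  |A|=26.4329
6. ⊥bis P2·P5 via (15.38,10.695): [(13.0865, 12.9684) (5.7256, 9.6495) (6.6284, 7.6525) (12.4807, 7.024)]  |A|=26.4329
7. ⊥bis P2·P6 via (6.6,9.52): [(13.0865, 12.9684) (6.5472, 10.02) (6.7991, 7.6341) (12.4807, 7.024)]  |A|=25.2439
8. ⊥bis P2·P7 via (7.04,10.865): [(13.0865, 12.9684) (6.9353, 10.195) (6.6927, 8.6421) (6.7991, 7.6341) (12.4807, 7.024)]  |A|=24.9638
9. ⊥bis P2·P8 via (9.35,9.22): [(13.0865, 12.9684) (8.7598, 11.0176) (9.9829, 7.2922) (12.4807, 7.024)]  |A|=16.7574
10. ⊥bis P2·P9 via (11.14,8.87): [(12.5664, 7.8645) (13.0865, 12.9684) (8.7598, 11.0176) (8.9605, 10.4064)]  |A|=11.381
11. canonical 4-gon: [(12.5664, 7.8645) (13.0865, 12.9684) (8.7598, 11.0176) (8.9605, 10.4064)]
12. shoelace: 11.381

Area of P2's cell: 11.3810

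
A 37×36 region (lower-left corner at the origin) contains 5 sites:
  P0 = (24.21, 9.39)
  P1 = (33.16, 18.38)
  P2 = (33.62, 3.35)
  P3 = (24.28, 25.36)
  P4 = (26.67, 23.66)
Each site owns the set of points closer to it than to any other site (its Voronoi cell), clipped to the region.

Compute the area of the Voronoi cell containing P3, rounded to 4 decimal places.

1. box [0,37]×[0,36]: [(0, 0) (37, 0) (37, 36) (0, 36)]
2. ⊥bis P3·P0 via (24.245,17.375): [(0, 17.4813) (37, 17.3191) (37, 36) (0, 36)]  |A|=688.1933
3. ⊥bis P3·P1 via (28.72,21.87): [(0, 17.4813) (25.1835, 17.3709) (37, 32.4039) (37, 36) (0, 36)]  |A|=599.0689
4. ⊥bis P3·P2 via (28.95,14.355): [(0, 17.4813) (25.1835, 17.3709) (37, 32.4039) (37, 36) (0, 36)]  |A|=599.0689
5. ⊥bis P3·P4 via (25.475,24.51): [(0, 17.4813) (20.4118, 17.3918) (33.6478, 36) (0, 36)]  |A|=502.0632
6. canonical 4-gon: [(0, 17.4813) (20.4118, 17.3918) (33.6478, 36) (0, 36)]
7. shoelace: 502.0632

Area of P3's cell: 502.0632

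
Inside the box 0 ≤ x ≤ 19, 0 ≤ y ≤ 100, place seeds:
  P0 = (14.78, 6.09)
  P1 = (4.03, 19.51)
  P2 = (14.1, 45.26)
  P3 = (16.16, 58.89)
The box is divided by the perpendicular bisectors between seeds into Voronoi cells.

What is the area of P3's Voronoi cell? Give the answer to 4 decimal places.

1. box [0,19]×[0,100]: [(0, 0) (19, 0) (19, 100) (0, 100)]
2. ⊥bis P3·P0 via (15.47,32.49): [(0, 32.8943) (19, 32.3977) (19, 100) (0, 100)]  |A|=1279.7254
3. ⊥bis P3·P1 via (10.095,39.2): [(0, 42.3095) (19, 36.457) (19, 100) (0, 100)]  |A|=1151.7178
4. ⊥bis P3·P2 via (15.13,52.075): [(0, 54.3617) (19, 51.4901) (19, 100) (0, 100)]  |A|=894.4079
5. canonical 4-gon: [(0, 54.3617) (19, 51.4901) (19, 100) (0, 100)]
6. shoelace: 894.4079

Area of P3's cell: 894.4079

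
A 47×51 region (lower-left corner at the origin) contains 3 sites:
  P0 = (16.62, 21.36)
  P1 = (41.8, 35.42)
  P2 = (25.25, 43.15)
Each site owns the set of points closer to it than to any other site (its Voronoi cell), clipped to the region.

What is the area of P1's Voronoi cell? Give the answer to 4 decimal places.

Area of P1's cell: 580.0814

1. box [0,47]×[0,51]: [(0, 0) (47, 0) (47, 51) (0, 51)]
2. ⊥bis P1·P0 via (29.21,28.39): [(45.0624, 0) (47, 0) (47, 51) (16.585, 51)]  |A|=824.9904
3. ⊥bis P1·P2 via (33.525,39.285): [(28.7887, 29.1445) (45.0624, 0) (47, 0) (47, 51) (38.9967, 51)]  |A|=580.0814
4. canonical 5-gon: [(28.7887, 29.1445) (45.0624, 0) (47, 0) (47, 51) (38.9967, 51)]
5. shoelace: 580.0814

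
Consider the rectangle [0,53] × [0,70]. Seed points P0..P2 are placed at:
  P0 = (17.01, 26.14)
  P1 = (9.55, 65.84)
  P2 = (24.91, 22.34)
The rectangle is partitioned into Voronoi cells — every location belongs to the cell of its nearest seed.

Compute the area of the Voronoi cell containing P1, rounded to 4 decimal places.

Area of P1's cell: 1108.5691

1. box [0,53]×[0,70]: [(0, 0) (53, 0) (53, 70) (0, 70)]
2. ⊥bis P1·P0 via (13.28,45.99): [(0, 43.4946) (53, 53.4538) (53, 70) (0, 70)]  |A|=1140.8695
3. ⊥bis P1·P2 via (17.23,44.09): [(0, 43.4946) (33.2248, 49.7378) (53, 56.7205) (53, 70) (0, 70)]  |A|=1108.5691
4. canonical 5-gon: [(0, 43.4946) (33.2248, 49.7378) (53, 56.7205) (53, 70) (0, 70)]
5. shoelace: 1108.5691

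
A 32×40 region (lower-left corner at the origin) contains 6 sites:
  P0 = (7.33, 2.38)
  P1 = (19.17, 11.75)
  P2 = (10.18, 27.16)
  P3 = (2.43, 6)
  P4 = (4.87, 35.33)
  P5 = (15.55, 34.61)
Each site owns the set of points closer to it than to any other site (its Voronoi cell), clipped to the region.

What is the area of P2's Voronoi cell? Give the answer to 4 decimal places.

Area of P2's cell: 225.1627

1. box [0,32]×[0,40]: [(0, 0) (32, 0) (32, 40) (0, 40)]
2. ⊥bis P2·P0 via (8.755,14.77): [(0, 15.7769) (32, 12.0965) (32, 40) (0, 40)]  |A|=834.0244
3. ⊥bis P2·P1 via (14.675,19.455): [(0, 15.7769) (6.9919, 14.9728) (32, 29.5622) (32, 40) (0, 40)]  |A|=615.6332
4. ⊥bis P2·P3 via (6.305,16.58): [(0, 18.8893) (8.4194, 15.8056) (32, 29.5622) (32, 40) (0, 40)]  |A|=599.0458
5. ⊥bis P2·P4 via (7.525,31.245): [(0, 26.3542) (0, 18.8893) (8.4194, 15.8056) (32, 29.5622) (32, 40) (20.9955, 40)]  |A|=455.7957
6. ⊥bis P2·P5 via (12.865,30.885): [(10.0704, 32.8994) (0, 26.3542) (0, 18.8893) (8.4194, 15.8056) (22.4387, 23.9842)]  |A|=225.1627
7. canonical 5-gon: [(10.0704, 32.8994) (0, 26.3542) (0, 18.8893) (8.4194, 15.8056) (22.4387, 23.9842)]
8. shoelace: 225.1627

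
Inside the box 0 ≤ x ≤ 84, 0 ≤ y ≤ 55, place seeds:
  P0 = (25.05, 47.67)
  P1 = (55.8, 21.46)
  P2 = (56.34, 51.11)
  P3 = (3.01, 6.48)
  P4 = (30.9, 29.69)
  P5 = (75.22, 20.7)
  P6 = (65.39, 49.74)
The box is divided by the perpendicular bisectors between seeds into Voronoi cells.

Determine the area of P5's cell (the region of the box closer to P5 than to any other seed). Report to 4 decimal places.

Area of P5's cell: 684.6579

1. box [0,84]×[0,55]: [(0, 0) (84, 0) (84, 55) (0, 55)]
2. ⊥bis P5·P0 via (50.135,34.185): [(31.7581, 0) (84, 0) (84, 55) (61.3246, 55)]  |A|=2060.2269
3. ⊥bis P5·P1 via (65.51,21.08): [(64.685, 0) (84, 0) (84, 55) (66.8375, 55)]  |A|=1003.1315
4. ⊥bis P5·P2 via (65.78,35.905): [(66.0979, 36.1024) (64.685, 0) (84, 0) (84, 47.2169)]  |A|=771.2984
5. ⊥bis P5·P3 via (39.115,13.59): [(66.0979, 36.1024) (64.685, 0) (84, 0) (84, 47.2169)]  |A|=771.2984
6. ⊥bis P5·P4 via (53.06,25.195): [(66.0979, 36.1024) (64.685, 0) (84, 0) (84, 47.2169)]  |A|=771.2984
7. ⊥bis P5·P6 via (70.305,35.22): [(66.0064, 33.7649) (64.685, 0) (84, 0) (84, 39.8557)]  |A|=684.6579
8. canonical 4-gon: [(66.0064, 33.7649) (64.685, 0) (84, 0) (84, 39.8557)]
9. shoelace: 684.6579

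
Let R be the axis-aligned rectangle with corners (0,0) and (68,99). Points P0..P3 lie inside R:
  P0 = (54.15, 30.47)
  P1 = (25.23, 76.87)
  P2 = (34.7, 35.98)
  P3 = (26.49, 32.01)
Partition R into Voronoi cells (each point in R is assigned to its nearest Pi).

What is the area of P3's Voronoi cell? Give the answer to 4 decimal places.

1. box [0,68]×[0,99]: [(0, 0) (68, 0) (68, 99) (0, 99)]
2. ⊥bis P3·P0 via (40.32,31.24): [(0, 0) (38.5807, 0) (44.0926, 99) (0, 99)]  |A|=4092.3279
3. ⊥bis P3·P1 via (25.86,54.44): [(0, 53.7137) (0, 0) (38.5807, 0) (41.6364, 54.8831)]  |A|=2176.9345
4. ⊥bis P3·P2 via (30.595,33.995): [(20.7777, 54.2973) (0, 53.7137) (0, 0) (38.5807, 0) (39.4534, 15.6757)]  |A|=1768.6667
5. canonical 5-gon: [(20.7777, 54.2973) (0, 53.7137) (0, 0) (38.5807, 0) (39.4534, 15.6757)]
6. shoelace: 1768.6667

Area of P3's cell: 1768.6667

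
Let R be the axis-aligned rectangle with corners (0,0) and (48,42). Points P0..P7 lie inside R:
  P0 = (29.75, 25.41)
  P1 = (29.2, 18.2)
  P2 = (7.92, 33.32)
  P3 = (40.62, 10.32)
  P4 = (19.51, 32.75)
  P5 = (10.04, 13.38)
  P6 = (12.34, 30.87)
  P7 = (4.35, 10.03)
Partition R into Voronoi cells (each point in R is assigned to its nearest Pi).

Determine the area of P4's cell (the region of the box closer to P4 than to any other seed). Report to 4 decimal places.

Area of P4's cell: 215.6535

1. box [0,48]×[0,42]: [(0, 0) (48, 0) (48, 42) (0, 42)]
2. ⊥bis P4·P0 via (24.63,29.08): [(0, 0) (3.7855, 0) (33.891, 42) (0, 42)]  |A|=791.2078
3. ⊥bis P4·P1 via (24.355,25.475): [(0, 9.2551) (19.9368, 22.5326) (33.891, 42) (0, 42)]  |A|=656.3002
4. ⊥bis P4·P2 via (13.715,33.035): [(12.9703, 17.893) (19.9368, 22.5326) (33.891, 42) (14.1559, 42)]  |A|=273.3163
5. ⊥bis P4·P3 via (30.065,21.535): [(12.9703, 17.893) (19.9368, 22.5326) (33.891, 42) (14.1559, 42)]  |A|=273.3163
6. ⊥bis P4·P5 via (14.775,23.065): [(13.2611, 23.8052) (18.2127, 21.3843) (19.9368, 22.5326) (33.891, 42) (14.1559, 42)]  |A|=258.3272
7. ⊥bis P4·P6 via (15.925,31.81): [(14.0133, 39.1008) (18.5923, 21.6372) (19.9368, 22.5326) (33.891, 42) (14.1559, 42)]  |A|=215.6535
8. ⊥bis P4·P7 via (11.93,21.39): [(14.0133, 39.1008) (18.5923, 21.6372) (19.9368, 22.5326) (33.891, 42) (14.1559, 42)]  |A|=215.6535
9. canonical 5-gon: [(14.0133, 39.1008) (18.5923, 21.6372) (19.9368, 22.5326) (33.891, 42) (14.1559, 42)]
10. shoelace: 215.6535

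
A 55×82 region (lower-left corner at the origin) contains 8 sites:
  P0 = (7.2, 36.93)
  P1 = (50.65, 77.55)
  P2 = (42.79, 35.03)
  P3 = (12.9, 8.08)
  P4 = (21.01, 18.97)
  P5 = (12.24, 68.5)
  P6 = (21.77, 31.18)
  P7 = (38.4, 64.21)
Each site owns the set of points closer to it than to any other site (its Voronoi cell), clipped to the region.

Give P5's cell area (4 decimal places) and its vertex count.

Area of P5's cell: 752.0822 (5 vertices)

1. box [0,55]×[0,82]: [(0, 0) (55, 0) (55, 82) (0, 82)]
2. ⊥bis P5·P0 via (9.72,52.715): [(0, 54.2668) (55, 45.4863) (55, 82) (0, 82)]  |A|=1766.7921
3. ⊥bis P5·P1 via (31.445,73.025): [(0, 54.2668) (37.2665, 48.3173) (29.3303, 82) (0, 82)]  |A|=1010.723
4. ⊥bis P5·P2 via (27.515,51.765): [(0, 54.2668) (25.7518, 50.1556) (34.872, 58.4802) (29.3303, 82) (0, 82)]  |A|=954.4128
5. ⊥bis P5·P3 via (12.57,38.29): [(0, 54.2668) (25.7518, 50.1556) (34.872, 58.4802) (29.3303, 82) (0, 82)]  |A|=954.4128
6. ⊥bis P5·P4 via (16.625,43.735): [(0, 54.2668) (25.7518, 50.1556) (34.872, 58.4802) (29.3303, 82) (0, 82)]  |A|=954.4128
7. ⊥bis P5·P6 via (17.005,49.84): [(0, 54.2668) (21.1302, 50.8934) (28.6693, 52.8186) (34.872, 58.4802) (29.3303, 82) (0, 82)]  |A|=947.1829
8. ⊥bis P5·P7 via (25.32,66.355): [(0, 54.2668) (21.1302, 50.8934) (22.8567, 51.3343) (27.8856, 82) (0, 82)]  |A|=752.0822
9. canonical 5-gon: [(0, 54.2668) (21.1302, 50.8934) (22.8567, 51.3343) (27.8856, 82) (0, 82)]
10. shoelace: 752.0822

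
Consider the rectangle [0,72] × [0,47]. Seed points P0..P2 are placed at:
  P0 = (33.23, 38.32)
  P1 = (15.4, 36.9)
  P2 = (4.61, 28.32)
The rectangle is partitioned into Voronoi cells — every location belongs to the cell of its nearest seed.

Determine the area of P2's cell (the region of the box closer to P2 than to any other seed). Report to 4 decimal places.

1. box [0,72]×[0,47]: [(0, 0) (72, 0) (72, 47) (0, 47)]
2. ⊥bis P2·P0 via (18.92,33.32): [(0, 0) (30.5622, 0) (14.1401, 47) (0, 47)]  |A|=1050.5048
3. ⊥bis P2·P1 via (10.005,32.61): [(0, 45.192) (0, 0) (30.5622, 0) (26.3503, 12.0546)]  |A|=779.6186
4. canonical 4-gon: [(0, 45.192) (0, 0) (30.5622, 0) (26.3503, 12.0546)]
5. shoelace: 779.6186

Area of P2's cell: 779.6186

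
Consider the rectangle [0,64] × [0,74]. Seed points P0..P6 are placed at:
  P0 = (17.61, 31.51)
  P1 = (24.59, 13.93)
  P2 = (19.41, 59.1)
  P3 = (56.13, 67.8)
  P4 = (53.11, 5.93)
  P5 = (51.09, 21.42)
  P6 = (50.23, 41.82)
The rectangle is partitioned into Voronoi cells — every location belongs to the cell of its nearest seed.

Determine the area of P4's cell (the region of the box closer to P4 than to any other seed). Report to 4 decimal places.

1. box [0,64]×[0,74]: [(0, 0) (64, 0) (64, 74) (0, 74)]
2. ⊥bis P4·P0 via (35.36,18.72): [(21.8711, 0) (64, 0) (64, 58.4667)]  |A|=1231.5698
3. ⊥bis P4·P1 via (38.85,9.93): [(45.1119, 32.2537) (36.0646, 0) (64, 0) (64, 58.4667)]  |A|=1002.6725
4. ⊥bis P4·P2 via (36.26,32.515): [(52.8995, 43.0614) (45.1119, 32.2537) (36.0646, 0) (64, 0) (64, 50.0971)]  |A|=956.2191
5. ⊥bis P4·P3 via (54.62,36.865): [(48.6448, 37.1567) (45.1119, 32.2537) (36.0646, 0) (64, 0) (64, 36.4071)]  |A|=833.308
6. ⊥bis P4·P5 via (52.1,13.675): [(39.4373, 12.0237) (36.0646, 0) (64, 0) (64, 15.2268)]  |A|=354.9497
7. ⊥bis P4·P6 via (51.67,23.875): [(39.4373, 12.0237) (36.0646, 0) (64, 0) (64, 15.2268)]  |A|=354.9497
8. canonical 4-gon: [(39.4373, 12.0237) (36.0646, 0) (64, 0) (64, 15.2268)]
9. shoelace: 354.9497

Area of P4's cell: 354.9497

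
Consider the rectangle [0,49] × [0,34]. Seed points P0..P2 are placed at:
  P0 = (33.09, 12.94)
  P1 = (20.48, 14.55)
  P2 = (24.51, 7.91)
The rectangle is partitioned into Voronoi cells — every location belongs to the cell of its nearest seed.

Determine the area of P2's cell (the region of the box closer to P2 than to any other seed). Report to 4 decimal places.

Area of P2's cell: 213.9821

1. box [0,49]×[0,34]: [(0, 0) (49, 0) (49, 34) (0, 34)]
2. ⊥bis P2·P0 via (28.8,10.425): [(0, 0) (34.9116, 0) (14.9792, 34) (0, 34)]  |A|=848.1445
3. ⊥bis P2·P1 via (22.495,11.23): [(3.992, 0) (34.9116, 0) (26.7973, 13.8412)]  |A|=213.9821
4. canonical 3-gon: [(3.992, 0) (34.9116, 0) (26.7973, 13.8412)]
5. shoelace: 213.9821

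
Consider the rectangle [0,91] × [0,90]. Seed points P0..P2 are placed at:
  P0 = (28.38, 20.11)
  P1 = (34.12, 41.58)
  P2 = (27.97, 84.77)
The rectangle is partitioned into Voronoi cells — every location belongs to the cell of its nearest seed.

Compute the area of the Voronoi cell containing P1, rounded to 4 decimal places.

Area of P1's cell: 3476.0217

1. box [0,91]×[0,90]: [(0, 0) (91, 0) (91, 90) (0, 90)]
2. ⊥bis P1·P0 via (31.25,30.845): [(0, 39.1997) (91, 14.8709) (91, 90) (0, 90)]  |A|=5729.7908
3. ⊥bis P1·P2 via (31.045,63.175): [(0, 58.7544) (0, 39.1997) (91, 14.8709) (91, 71.7122)]  |A|=3476.0217
4. canonical 4-gon: [(0, 58.7544) (0, 39.1997) (91, 14.8709) (91, 71.7122)]
5. shoelace: 3476.0217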